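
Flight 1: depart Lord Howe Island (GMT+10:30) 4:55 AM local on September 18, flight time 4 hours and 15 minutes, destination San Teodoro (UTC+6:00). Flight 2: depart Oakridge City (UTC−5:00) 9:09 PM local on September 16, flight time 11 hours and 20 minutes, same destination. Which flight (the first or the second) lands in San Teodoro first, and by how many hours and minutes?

the second, by 9 hours 11 minutes

Flight 1 in UTC: 4:55 AM − 10:30 = 6:25 PM on Sep 17.
+4 hours and 15 minutes → arrive 10:40 PM UTC on Sep 17.
Flight 2 in UTC: 9:09 PM + 5:00 = 2:09 AM on Sep 17.
+11 hours and 20 minutes → arrive 1:29 PM UTC on Sep 17.
Flight 2 lands earlier by 9 hours 11 minutes.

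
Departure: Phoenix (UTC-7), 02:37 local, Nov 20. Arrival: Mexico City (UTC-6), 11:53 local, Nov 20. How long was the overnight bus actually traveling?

8 hours 16 minutes

Mexico City is 1:00 ahead of Phoenix.
Clock-face elapsed time (ignoring zones) is 9 hours 16 minutes.
Actual elapsed = 9 hours 16 minutes − 1:00 = 8 hours 16 minutes.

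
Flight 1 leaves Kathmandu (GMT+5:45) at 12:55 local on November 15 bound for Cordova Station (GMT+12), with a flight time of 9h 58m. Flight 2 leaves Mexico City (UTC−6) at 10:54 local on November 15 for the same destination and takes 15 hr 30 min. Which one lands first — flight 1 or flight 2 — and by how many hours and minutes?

Flight 1 in UTC: 12:55 − 5:45 = 07:10 on Nov 15.
+9 hours and 58 minutes → arrive 17:08 UTC on Nov 15.
Flight 2 in UTC: 10:54 + 6:00 = 16:54 on Nov 15.
+15 hours 30 minutes → arrive 08:24 UTC on Nov 16.
Flight 1 lands earlier by 15 hours 16 minutes.

the first, by 15 hours 16 minutes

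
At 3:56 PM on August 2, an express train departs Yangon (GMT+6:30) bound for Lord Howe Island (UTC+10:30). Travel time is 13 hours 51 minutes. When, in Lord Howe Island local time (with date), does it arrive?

9:47 AM on August 3

Convert departure to UTC: 3:56 PM − 6:30 = 9:26 AM UTC on Aug 2.
Add 13 hours and 51 minutes travel time → 11:17 PM UTC.
Lord Howe Island is UTC+10:30, so local arrival = 11:17 PM + 10:30 = 9:47 AM on Aug 3.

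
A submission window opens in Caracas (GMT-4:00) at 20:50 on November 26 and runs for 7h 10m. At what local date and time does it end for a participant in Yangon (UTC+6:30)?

Convert start to UTC: 20:50 + 4:00 = 00:50 UTC on Nov 27.
Add 7 hours 10 minutes duration → 08:00 UTC.
Yangon is UTC+6:30, so local end time = 08:00 + 6:30 = 14:30 on Nov 27.

14:30 on November 27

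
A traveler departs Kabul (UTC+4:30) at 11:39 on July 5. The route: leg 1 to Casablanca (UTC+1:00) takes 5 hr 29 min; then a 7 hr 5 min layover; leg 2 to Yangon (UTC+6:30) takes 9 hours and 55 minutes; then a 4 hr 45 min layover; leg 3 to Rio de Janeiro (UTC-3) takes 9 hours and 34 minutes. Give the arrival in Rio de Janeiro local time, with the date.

Convert departure to UTC: 11:39 − 4:30 = 07:09 UTC on Jul 5.
Add 5 hours 29 minutes leg 1 → 12:38 UTC.
Add 7 hours and 5 minutes layover in Casablanca → 19:43 UTC.
Add 9 hours and 55 minutes leg 2 → 05:38 UTC (Jul 6).
Add 4 hours 45 minutes layover in Yangon → 10:23 UTC.
Add 9 hours and 34 minutes leg 3 → 19:57 UTC.
Rio de Janeiro is UTC−3:00, so local arrival = 19:57 − 3:00 = 16:57 on Jul 6.

16:57 on July 6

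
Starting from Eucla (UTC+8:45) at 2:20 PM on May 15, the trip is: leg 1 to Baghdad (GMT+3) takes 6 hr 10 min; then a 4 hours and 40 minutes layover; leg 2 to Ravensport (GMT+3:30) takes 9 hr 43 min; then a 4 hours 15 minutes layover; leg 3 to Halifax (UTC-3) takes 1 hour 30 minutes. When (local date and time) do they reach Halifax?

4:53 AM on May 16

Convert departure to UTC: 2:20 PM − 8:45 = 5:35 AM UTC on May 15.
Add 6 hours and 10 minutes leg 1 → 11:45 AM UTC.
Add 4 hours 40 minutes layover in Baghdad → 4:25 PM UTC.
Add 9 hours and 43 minutes leg 2 → 2:08 AM UTC (May 16).
Add 4 hours 15 minutes layover in Ravensport → 6:23 AM UTC.
Add 1 hour and 30 minutes leg 3 → 7:53 AM UTC.
Halifax is UTC−3:00, so local arrival = 7:53 AM − 3:00 = 4:53 AM on May 16.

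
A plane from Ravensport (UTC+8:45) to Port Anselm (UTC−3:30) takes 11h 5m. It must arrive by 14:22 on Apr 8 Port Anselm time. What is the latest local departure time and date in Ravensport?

Target arrival in UTC: 14:22 + 3:30 = 17:52 on Apr 8.
Subtract 11 hours 5 minutes → departure 06:47 UTC on Apr 8.
Ravensport is UTC+8:45: 06:47 + 8:45 = 15:32 on Apr 8.

15:32 on April 8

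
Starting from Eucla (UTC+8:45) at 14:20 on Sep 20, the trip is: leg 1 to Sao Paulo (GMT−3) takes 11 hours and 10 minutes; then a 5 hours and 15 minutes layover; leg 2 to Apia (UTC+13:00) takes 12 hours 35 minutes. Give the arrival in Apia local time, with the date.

23:35 on September 21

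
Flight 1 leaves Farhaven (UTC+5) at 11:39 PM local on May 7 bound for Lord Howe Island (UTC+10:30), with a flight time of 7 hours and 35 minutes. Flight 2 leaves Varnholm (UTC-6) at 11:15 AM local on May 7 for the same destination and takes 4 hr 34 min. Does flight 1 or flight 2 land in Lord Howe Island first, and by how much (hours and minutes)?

Flight 1 in UTC: 11:39 PM − 5:00 = 6:39 PM on May 7.
+7 hours 35 minutes → arrive 2:14 AM UTC on May 8.
Flight 2 in UTC: 11:15 AM + 6:00 = 5:15 PM on May 7.
+4 hours 34 minutes → arrive 9:49 PM UTC on May 7.
Flight 2 lands earlier by 4 hours 25 minutes.

the second, by 4 hours 25 minutes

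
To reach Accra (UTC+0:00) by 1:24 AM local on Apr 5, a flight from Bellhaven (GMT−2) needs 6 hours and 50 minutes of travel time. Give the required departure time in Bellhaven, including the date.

4:34 PM on April 4

Target arrival is already UTC: 1:24 AM on Apr 5.
Subtract 6 hours 50 minutes → departure 6:34 PM UTC on Apr 4.
Bellhaven is UTC−2:00: 6:34 PM − 2:00 = 4:34 PM on Apr 4.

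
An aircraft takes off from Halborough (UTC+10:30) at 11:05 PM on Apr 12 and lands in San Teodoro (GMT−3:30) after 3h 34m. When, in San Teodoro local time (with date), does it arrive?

12:39 PM on Apr 12

Convert departure to UTC: 11:05 PM − 10:30 = 12:35 PM UTC on Apr 12.
Add 3 hours and 34 minutes travel time → 4:09 PM UTC.
San Teodoro is UTC−3:30, so local arrival = 4:09 PM − 3:30 = 12:39 PM on Apr 12.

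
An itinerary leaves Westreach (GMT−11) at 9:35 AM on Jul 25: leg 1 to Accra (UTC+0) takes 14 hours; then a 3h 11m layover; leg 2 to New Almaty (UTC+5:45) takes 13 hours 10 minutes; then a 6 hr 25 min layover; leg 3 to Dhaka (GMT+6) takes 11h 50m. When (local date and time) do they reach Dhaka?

3:11 AM on July 28

Convert departure to UTC: 9:35 AM + 11:00 = 8:35 PM UTC on Jul 25.
Add 14 hours leg 1 → 10:35 AM UTC (Jul 26).
Add 3 hours 11 minutes layover in Accra → 1:46 PM UTC.
Add 13 hours and 10 minutes leg 2 → 2:56 AM UTC (Jul 27).
Add 6 hours and 25 minutes layover in New Almaty → 9:21 AM UTC.
Add 11 hours and 50 minutes leg 3 → 9:11 PM UTC.
Dhaka is UTC+6:00, so local arrival = 9:11 PM + 6:00 = 3:11 AM on Jul 28.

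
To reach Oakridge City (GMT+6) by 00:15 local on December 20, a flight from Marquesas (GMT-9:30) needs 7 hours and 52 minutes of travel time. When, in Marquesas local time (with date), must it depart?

Target arrival in UTC: 00:15 − 6:00 = 18:15 on Dec 19.
Subtract 7 hours 52 minutes → departure 10:23 UTC on Dec 19.
Marquesas is UTC−9:30: 10:23 − 9:30 = 00:53 on Dec 19.

00:53 on December 19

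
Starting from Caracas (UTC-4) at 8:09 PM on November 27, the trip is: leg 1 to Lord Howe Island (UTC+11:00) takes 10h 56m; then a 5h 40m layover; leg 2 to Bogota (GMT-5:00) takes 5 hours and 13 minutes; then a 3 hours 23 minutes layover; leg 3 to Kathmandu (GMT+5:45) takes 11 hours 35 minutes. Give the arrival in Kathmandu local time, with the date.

Convert departure to UTC: 8:09 PM + 4:00 = 12:09 AM UTC on Nov 28.
Add 10 hours and 56 minutes leg 1 → 11:05 AM UTC.
Add 5 hours and 40 minutes layover in Lord Howe Island → 4:45 PM UTC.
Add 5 hours 13 minutes leg 2 → 9:58 PM UTC.
Add 3 hours and 23 minutes layover in Bogota → 1:21 AM UTC (Nov 29).
Add 11 hours 35 minutes leg 3 → 12:56 PM UTC.
Kathmandu is UTC+5:45, so local arrival = 12:56 PM + 5:45 = 6:41 PM on Nov 29.

6:41 PM on November 29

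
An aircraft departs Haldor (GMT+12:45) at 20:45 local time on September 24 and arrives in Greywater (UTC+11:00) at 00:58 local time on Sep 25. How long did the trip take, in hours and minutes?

5 hours 58 minutes

Departure in UTC: 20:45 − 12:45 = 08:00 on Sep 24.
Arrival in UTC: 00:58 − 11:00 = 13:58 on Sep 24.
Elapsed = 13:58 − 08:00 = 5 hours 58 minutes.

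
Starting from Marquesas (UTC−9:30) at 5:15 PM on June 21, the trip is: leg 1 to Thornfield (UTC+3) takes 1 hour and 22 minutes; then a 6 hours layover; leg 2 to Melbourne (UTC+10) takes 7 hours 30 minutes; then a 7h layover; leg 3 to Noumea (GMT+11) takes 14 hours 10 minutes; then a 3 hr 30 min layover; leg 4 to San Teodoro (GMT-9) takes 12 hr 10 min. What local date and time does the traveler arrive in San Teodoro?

9:27 PM on June 23

Convert departure to UTC: 5:15 PM + 9:30 = 2:45 AM UTC on Jun 22.
Add 1 hour and 22 minutes leg 1 → 4:07 AM UTC.
Add 6 hours layover in Thornfield → 10:07 AM UTC.
Add 7 hours and 30 minutes leg 2 → 5:37 PM UTC.
Add 7 hours layover in Melbourne → 12:37 AM UTC (Jun 23).
Add 14 hours and 10 minutes leg 3 → 2:47 PM UTC.
Add 3 hours 30 minutes layover in Noumea → 6:17 PM UTC.
Add 12 hours and 10 minutes leg 4 → 6:27 AM UTC (Jun 24).
San Teodoro is UTC−9:00, so local arrival = 6:27 AM − 9:00 = 9:27 PM on Jun 23.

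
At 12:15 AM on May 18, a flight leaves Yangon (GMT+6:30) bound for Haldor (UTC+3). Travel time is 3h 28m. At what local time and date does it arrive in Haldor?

Convert departure to UTC: 12:15 AM − 6:30 = 5:45 PM UTC on May 17.
Add 3 hours 28 minutes travel time → 9:13 PM UTC.
Haldor is UTC+3:00, so local arrival = 9:13 PM + 3:00 = 12:13 AM on May 18.

12:13 AM on May 18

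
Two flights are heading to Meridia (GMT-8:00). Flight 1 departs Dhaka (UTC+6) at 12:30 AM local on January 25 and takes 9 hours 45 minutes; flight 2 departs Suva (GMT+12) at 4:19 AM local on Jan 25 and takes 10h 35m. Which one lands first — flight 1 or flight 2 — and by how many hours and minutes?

the second, by 1 hour 21 minutes

Flight 1 in UTC: 12:30 AM − 6:00 = 6:30 PM on Jan 24.
+9 hours and 45 minutes → arrive 4:15 AM UTC on Jan 25.
Flight 2 in UTC: 4:19 AM − 12:00 = 4:19 PM on Jan 24.
+10 hours and 35 minutes → arrive 2:54 AM UTC on Jan 25.
Flight 2 lands earlier by 1 hour 21 minutes.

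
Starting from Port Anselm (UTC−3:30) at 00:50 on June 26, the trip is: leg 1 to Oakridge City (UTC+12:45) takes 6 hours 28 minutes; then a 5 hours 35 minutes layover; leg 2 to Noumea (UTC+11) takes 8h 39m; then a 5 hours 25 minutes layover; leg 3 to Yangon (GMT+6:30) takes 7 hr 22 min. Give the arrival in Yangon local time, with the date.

Convert departure to UTC: 00:50 + 3:30 = 04:20 UTC on Jun 26.
Add 6 hours and 28 minutes leg 1 → 10:48 UTC.
Add 5 hours and 35 minutes layover in Oakridge City → 16:23 UTC.
Add 8 hours and 39 minutes leg 2 → 01:02 UTC (Jun 27).
Add 5 hours 25 minutes layover in Noumea → 06:27 UTC.
Add 7 hours and 22 minutes leg 3 → 13:49 UTC.
Yangon is UTC+6:30, so local arrival = 13:49 + 6:30 = 20:19 on Jun 27.

20:19 on Jun 27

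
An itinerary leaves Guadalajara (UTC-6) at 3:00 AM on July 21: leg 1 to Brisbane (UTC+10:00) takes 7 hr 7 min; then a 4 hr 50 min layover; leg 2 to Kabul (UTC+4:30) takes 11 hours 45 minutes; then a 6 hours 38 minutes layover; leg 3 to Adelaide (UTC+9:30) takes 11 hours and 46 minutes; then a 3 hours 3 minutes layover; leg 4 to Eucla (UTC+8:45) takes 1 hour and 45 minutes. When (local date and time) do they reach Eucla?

4:39 PM on Jul 23

Convert departure to UTC: 3:00 AM + 6:00 = 9:00 AM UTC on Jul 21.
Add 7 hours 7 minutes leg 1 → 4:07 PM UTC.
Add 4 hours and 50 minutes layover in Brisbane → 8:57 PM UTC.
Add 11 hours and 45 minutes leg 2 → 8:42 AM UTC (Jul 22).
Add 6 hours 38 minutes layover in Kabul → 3:20 PM UTC.
Add 11 hours and 46 minutes leg 3 → 3:06 AM UTC (Jul 23).
Add 3 hours and 3 minutes layover in Adelaide → 6:09 AM UTC.
Add 1 hour 45 minutes leg 4 → 7:54 AM UTC.
Eucla is UTC+8:45, so local arrival = 7:54 AM + 8:45 = 4:39 PM on Jul 23.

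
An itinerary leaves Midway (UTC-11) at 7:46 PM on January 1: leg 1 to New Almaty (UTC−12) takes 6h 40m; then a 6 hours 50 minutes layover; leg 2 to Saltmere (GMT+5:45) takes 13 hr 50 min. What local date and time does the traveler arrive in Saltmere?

3:51 PM on Jan 3

Convert departure to UTC: 7:46 PM + 11:00 = 6:46 AM UTC on Jan 2.
Add 6 hours and 40 minutes leg 1 → 1:26 PM UTC.
Add 6 hours and 50 minutes layover in New Almaty → 8:16 PM UTC.
Add 13 hours 50 minutes leg 2 → 10:06 AM UTC (Jan 3).
Saltmere is UTC+5:45, so local arrival = 10:06 AM + 5:45 = 3:51 PM on Jan 3.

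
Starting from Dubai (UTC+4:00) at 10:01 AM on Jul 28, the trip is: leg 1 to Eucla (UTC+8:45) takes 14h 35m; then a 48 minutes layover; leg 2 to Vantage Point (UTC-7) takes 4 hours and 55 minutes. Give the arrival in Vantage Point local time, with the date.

7:19 PM on Jul 28

Convert departure to UTC: 10:01 AM − 4:00 = 6:01 AM UTC on Jul 28.
Add 14 hours and 35 minutes leg 1 → 8:36 PM UTC.
Add 48 minutes layover in Eucla → 9:24 PM UTC.
Add 4 hours 55 minutes leg 2 → 2:19 AM UTC (Jul 29).
Vantage Point is UTC−7:00, so local arrival = 2:19 AM − 7:00 = 7:19 PM on Jul 28.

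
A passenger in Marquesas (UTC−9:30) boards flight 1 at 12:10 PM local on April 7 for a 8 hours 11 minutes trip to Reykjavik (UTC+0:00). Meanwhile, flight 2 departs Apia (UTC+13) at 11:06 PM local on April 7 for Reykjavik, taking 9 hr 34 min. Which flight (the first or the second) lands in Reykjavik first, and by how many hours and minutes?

Flight 1 in UTC: 12:10 PM + 9:30 = 9:40 PM on Apr 7.
+8 hours 11 minutes → arrive 5:51 AM UTC on Apr 8.
Flight 2 in UTC: 11:06 PM − 13:00 = 10:06 AM on Apr 7.
+9 hours and 34 minutes → arrive 7:40 PM UTC on Apr 7.
Flight 2 lands earlier by 10 hours 11 minutes.

the second, by 10 hours 11 minutes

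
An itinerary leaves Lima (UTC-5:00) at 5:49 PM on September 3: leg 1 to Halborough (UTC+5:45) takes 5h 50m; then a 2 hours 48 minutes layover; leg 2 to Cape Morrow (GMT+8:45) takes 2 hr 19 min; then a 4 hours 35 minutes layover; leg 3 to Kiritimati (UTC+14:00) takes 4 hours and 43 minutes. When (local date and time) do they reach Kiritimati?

9:04 AM on September 5

Convert departure to UTC: 5:49 PM + 5:00 = 10:49 PM UTC on Sep 3.
Add 5 hours 50 minutes leg 1 → 4:39 AM UTC (Sep 4).
Add 2 hours and 48 minutes layover in Halborough → 7:27 AM UTC.
Add 2 hours 19 minutes leg 2 → 9:46 AM UTC.
Add 4 hours 35 minutes layover in Cape Morrow → 2:21 PM UTC.
Add 4 hours 43 minutes leg 3 → 7:04 PM UTC.
Kiritimati is UTC+14:00, so local arrival = 7:04 PM + 14:00 = 9:04 AM on Sep 5.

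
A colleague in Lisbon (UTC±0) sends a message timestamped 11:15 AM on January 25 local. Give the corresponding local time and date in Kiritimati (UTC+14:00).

1:15 AM on January 26

Kiritimati is 14:00 ahead of Lisbon.
Shift by the zone difference: 11:15 AM + 14:00 = 1:15 AM on Jan 26 in Kiritimati.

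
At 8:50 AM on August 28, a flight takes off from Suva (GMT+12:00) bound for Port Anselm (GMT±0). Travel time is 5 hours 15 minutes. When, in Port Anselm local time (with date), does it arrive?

2:05 AM on August 28

Port Anselm is 12:00 behind Suva.
After 5 hours and 15 minutes it is 2:05 PM in Suva.
Shift by the zone difference: 2:05 PM − 12:00 = 2:05 AM on Aug 28 in Port Anselm.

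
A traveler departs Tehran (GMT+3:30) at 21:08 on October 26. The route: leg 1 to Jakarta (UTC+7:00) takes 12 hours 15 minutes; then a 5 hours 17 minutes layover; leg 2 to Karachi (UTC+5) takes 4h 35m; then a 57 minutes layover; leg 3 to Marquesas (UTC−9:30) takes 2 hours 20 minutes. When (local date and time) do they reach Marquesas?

Convert departure to UTC: 21:08 − 3:30 = 17:38 UTC on Oct 26.
Add 12 hours and 15 minutes leg 1 → 05:53 UTC (Oct 27).
Add 5 hours and 17 minutes layover in Jakarta → 11:10 UTC.
Add 4 hours 35 minutes leg 2 → 15:45 UTC.
Add 57 minutes layover in Karachi → 16:42 UTC.
Add 2 hours 20 minutes leg 3 → 19:02 UTC.
Marquesas is UTC−9:30, so local arrival = 19:02 − 9:30 = 09:32 on Oct 27.

09:32 on October 27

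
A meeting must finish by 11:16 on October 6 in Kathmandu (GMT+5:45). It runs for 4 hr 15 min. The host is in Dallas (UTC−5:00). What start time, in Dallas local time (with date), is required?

20:16 on Oct 5

Target end time in UTC: 11:16 − 5:45 = 05:31 on Oct 6.
Subtract 4 hours 15 minutes → start 01:16 UTC on Oct 6.
Dallas is UTC−5:00: 01:16 − 5:00 = 20:16 on Oct 5.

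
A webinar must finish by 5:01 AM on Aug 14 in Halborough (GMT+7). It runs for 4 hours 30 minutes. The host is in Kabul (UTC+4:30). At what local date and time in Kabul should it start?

Target end time in UTC: 5:01 AM − 7:00 = 10:01 PM on Aug 13.
Subtract 4 hours and 30 minutes → start 5:31 PM UTC on Aug 13.
Kabul is UTC+4:30: 5:31 PM + 4:30 = 10:01 PM on Aug 13.

10:01 PM on Aug 13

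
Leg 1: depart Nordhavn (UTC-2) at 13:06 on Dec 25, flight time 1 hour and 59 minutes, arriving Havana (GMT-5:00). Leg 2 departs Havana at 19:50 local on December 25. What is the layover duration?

Convert departure to UTC: 13:06 + 2:00 = 15:06 UTC on Dec 25.
Add 1 hour 59 minutes flight time → 17:05 UTC.
Havana is UTC−5:00, so local arrival = 17:05 − 5:00 = 12:05 on Dec 25.
Layover = 19:50 − 12:05 = 7 hours 45 minutes.

7 hours 45 minutes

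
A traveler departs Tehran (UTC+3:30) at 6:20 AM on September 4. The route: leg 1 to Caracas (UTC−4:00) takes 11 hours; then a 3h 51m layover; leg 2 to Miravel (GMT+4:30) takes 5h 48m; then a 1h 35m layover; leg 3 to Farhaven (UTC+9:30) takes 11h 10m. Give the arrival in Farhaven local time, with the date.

Convert departure to UTC: 6:20 AM − 3:30 = 2:50 AM UTC on Sep 4.
Add 11 hours leg 1 → 1:50 PM UTC.
Add 3 hours and 51 minutes layover in Caracas → 5:41 PM UTC.
Add 5 hours and 48 minutes leg 2 → 11:29 PM UTC.
Add 1 hour and 35 minutes layover in Miravel → 1:04 AM UTC (Sep 5).
Add 11 hours 10 minutes leg 3 → 12:14 PM UTC.
Farhaven is UTC+9:30, so local arrival = 12:14 PM + 9:30 = 9:44 PM on Sep 5.

9:44 PM on September 5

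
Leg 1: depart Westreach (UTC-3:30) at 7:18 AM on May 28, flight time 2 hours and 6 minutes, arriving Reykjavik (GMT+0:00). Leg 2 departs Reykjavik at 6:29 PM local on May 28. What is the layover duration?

Convert departure to UTC: 7:18 AM + 3:30 = 10:48 AM UTC on May 28.
Add 2 hours 6 minutes flight time → 12:54 PM UTC.
Reykjavik is UTC+0, so local arrival is the same: 12:54 PM on May 28.
Layover = 6:29 PM − 12:54 PM = 5 hours 35 minutes.

5 hours 35 minutes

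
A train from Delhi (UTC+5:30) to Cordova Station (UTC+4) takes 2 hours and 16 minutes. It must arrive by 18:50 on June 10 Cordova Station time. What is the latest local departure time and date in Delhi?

18:04 on June 10

Target arrival in UTC: 18:50 − 4:00 = 14:50 on Jun 10.
Subtract 2 hours and 16 minutes → departure 12:34 UTC on Jun 10.
Delhi is UTC+5:30: 12:34 + 5:30 = 18:04 on Jun 10.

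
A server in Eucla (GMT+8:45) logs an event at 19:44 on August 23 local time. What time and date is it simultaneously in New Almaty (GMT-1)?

In UTC: 19:44 − 8:45 = 10:59 on Aug 23.
New Almaty is UTC−1:00: 10:59 − 1:00 = 09:59 on Aug 23.

09:59 on August 23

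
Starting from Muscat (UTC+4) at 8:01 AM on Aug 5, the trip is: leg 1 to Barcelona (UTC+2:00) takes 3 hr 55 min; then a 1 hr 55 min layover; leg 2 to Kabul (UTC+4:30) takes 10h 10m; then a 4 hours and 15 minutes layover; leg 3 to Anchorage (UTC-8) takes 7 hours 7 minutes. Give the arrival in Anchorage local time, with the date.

11:23 PM on August 5

Convert departure to UTC: 8:01 AM − 4:00 = 4:01 AM UTC on Aug 5.
Add 3 hours and 55 minutes leg 1 → 7:56 AM UTC.
Add 1 hour and 55 minutes layover in Barcelona → 9:51 AM UTC.
Add 10 hours 10 minutes leg 2 → 8:01 PM UTC.
Add 4 hours 15 minutes layover in Kabul → 12:16 AM UTC (Aug 6).
Add 7 hours 7 minutes leg 3 → 7:23 AM UTC.
Anchorage is UTC−8:00, so local arrival = 7:23 AM − 8:00 = 11:23 PM on Aug 5.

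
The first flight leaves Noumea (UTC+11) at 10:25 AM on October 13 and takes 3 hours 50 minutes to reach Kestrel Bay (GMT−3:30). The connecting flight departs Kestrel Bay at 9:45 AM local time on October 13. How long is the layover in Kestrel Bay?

Convert departure to UTC: 10:25 AM − 11:00 = 11:25 PM UTC on Oct 12.
Add 3 hours 50 minutes flight time → 3:15 AM UTC (Oct 13).
Kestrel Bay is UTC−3:30, so local arrival = 3:15 AM − 3:30 = 11:45 PM on Oct 12.
Layover = 9:45 AM − 11:45 PM (+1 day) = 10 hours.

10 hours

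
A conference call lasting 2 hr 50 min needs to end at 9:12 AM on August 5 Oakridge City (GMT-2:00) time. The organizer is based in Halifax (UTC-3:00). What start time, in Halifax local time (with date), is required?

Target end time in UTC: 9:12 AM + 2:00 = 11:12 AM on Aug 5.
Subtract 2 hours and 50 minutes → start 8:22 AM UTC on Aug 5.
Halifax is UTC−3:00: 8:22 AM − 3:00 = 5:22 AM on Aug 5.

5:22 AM on Aug 5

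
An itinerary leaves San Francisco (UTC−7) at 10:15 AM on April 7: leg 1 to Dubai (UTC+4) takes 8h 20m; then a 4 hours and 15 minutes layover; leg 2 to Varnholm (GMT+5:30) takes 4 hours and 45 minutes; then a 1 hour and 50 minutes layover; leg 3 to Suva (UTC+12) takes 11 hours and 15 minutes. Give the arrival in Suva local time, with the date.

Convert departure to UTC: 10:15 AM + 7:00 = 5:15 PM UTC on Apr 7.
Add 8 hours 20 minutes leg 1 → 1:35 AM UTC (Apr 8).
Add 4 hours 15 minutes layover in Dubai → 5:50 AM UTC.
Add 4 hours and 45 minutes leg 2 → 10:35 AM UTC.
Add 1 hour 50 minutes layover in Varnholm → 12:25 PM UTC.
Add 11 hours 15 minutes leg 3 → 11:40 PM UTC.
Suva is UTC+12:00, so local arrival = 11:40 PM + 12:00 = 11:40 AM on Apr 9.

11:40 AM on Apr 9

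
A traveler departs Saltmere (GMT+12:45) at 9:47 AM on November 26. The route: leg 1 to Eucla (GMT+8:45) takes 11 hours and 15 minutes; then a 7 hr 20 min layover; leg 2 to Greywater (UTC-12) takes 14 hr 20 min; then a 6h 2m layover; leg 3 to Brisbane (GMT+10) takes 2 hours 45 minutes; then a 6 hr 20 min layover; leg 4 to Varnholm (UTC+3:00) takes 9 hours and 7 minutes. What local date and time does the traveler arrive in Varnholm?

Convert departure to UTC: 9:47 AM − 12:45 = 9:02 PM UTC on Nov 25.
Add 11 hours 15 minutes leg 1 → 8:17 AM UTC (Nov 26).
Add 7 hours and 20 minutes layover in Eucla → 3:37 PM UTC.
Add 14 hours and 20 minutes leg 2 → 5:57 AM UTC (Nov 27).
Add 6 hours and 2 minutes layover in Greywater → 11:59 AM UTC.
Add 2 hours 45 minutes leg 3 → 2:44 PM UTC.
Add 6 hours 20 minutes layover in Brisbane → 9:04 PM UTC.
Add 9 hours 7 minutes leg 4 → 6:11 AM UTC (Nov 28).
Varnholm is UTC+3:00, so local arrival = 6:11 AM + 3:00 = 9:11 AM on Nov 28.

9:11 AM on Nov 28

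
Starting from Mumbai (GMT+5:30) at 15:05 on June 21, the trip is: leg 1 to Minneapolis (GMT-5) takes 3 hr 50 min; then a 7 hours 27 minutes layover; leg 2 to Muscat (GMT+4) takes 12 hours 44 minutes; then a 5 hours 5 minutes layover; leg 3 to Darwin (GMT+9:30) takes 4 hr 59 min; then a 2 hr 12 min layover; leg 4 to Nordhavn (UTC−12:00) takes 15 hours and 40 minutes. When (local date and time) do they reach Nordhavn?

Convert departure to UTC: 15:05 − 5:30 = 09:35 UTC on Jun 21.
Add 3 hours 50 minutes leg 1 → 13:25 UTC.
Add 7 hours and 27 minutes layover in Minneapolis → 20:52 UTC.
Add 12 hours and 44 minutes leg 2 → 09:36 UTC (Jun 22).
Add 5 hours 5 minutes layover in Muscat → 14:41 UTC.
Add 4 hours 59 minutes leg 3 → 19:40 UTC.
Add 2 hours 12 minutes layover in Darwin → 21:52 UTC.
Add 15 hours 40 minutes leg 4 → 13:32 UTC (Jun 23).
Nordhavn is UTC−12:00, so local arrival = 13:32 − 12:00 = 01:32 on Jun 23.

01:32 on Jun 23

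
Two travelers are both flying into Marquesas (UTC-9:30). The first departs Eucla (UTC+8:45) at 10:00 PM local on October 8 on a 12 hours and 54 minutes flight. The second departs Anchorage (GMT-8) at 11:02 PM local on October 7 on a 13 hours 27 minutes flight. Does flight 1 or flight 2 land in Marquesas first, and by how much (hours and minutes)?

Flight 1 in UTC: 10:00 PM − 8:45 = 1:15 PM on Oct 8.
+12 hours 54 minutes → arrive 2:09 AM UTC on Oct 9.
Flight 2 in UTC: 11:02 PM + 8:00 = 7:02 AM on Oct 8.
+13 hours 27 minutes → arrive 8:29 PM UTC on Oct 8.
Flight 2 lands earlier by 5 hours 40 minutes.

the second, by 5 hours 40 minutes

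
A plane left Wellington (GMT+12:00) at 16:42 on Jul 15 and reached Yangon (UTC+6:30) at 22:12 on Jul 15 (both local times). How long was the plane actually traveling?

Departure in UTC: 16:42 − 12:00 = 04:42 on Jul 15.
Arrival in UTC: 22:12 − 6:30 = 15:42 on Jul 15.
Elapsed = 15:42 − 04:42 = 11 hours.

11 hours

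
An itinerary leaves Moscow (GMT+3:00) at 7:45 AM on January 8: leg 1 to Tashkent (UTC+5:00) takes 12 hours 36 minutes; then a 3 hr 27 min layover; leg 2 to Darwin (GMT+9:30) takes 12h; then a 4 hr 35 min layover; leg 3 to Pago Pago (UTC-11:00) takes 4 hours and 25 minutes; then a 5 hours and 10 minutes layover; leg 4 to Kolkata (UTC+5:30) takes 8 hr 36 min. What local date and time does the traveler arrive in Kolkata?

1:04 PM on January 10

Convert departure to UTC: 7:45 AM − 3:00 = 4:45 AM UTC on Jan 8.
Add 12 hours 36 minutes leg 1 → 5:21 PM UTC.
Add 3 hours 27 minutes layover in Tashkent → 8:48 PM UTC.
Add 12 hours leg 2 → 8:48 AM UTC (Jan 9).
Add 4 hours 35 minutes layover in Darwin → 1:23 PM UTC.
Add 4 hours and 25 minutes leg 3 → 5:48 PM UTC.
Add 5 hours and 10 minutes layover in Pago Pago → 10:58 PM UTC.
Add 8 hours and 36 minutes leg 4 → 7:34 AM UTC (Jan 10).
Kolkata is UTC+5:30, so local arrival = 7:34 AM + 5:30 = 1:04 PM on Jan 10.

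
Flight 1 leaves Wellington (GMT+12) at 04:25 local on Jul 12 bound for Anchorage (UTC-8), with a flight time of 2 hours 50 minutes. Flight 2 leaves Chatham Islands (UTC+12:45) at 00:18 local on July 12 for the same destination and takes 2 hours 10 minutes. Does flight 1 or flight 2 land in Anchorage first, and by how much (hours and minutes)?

the second, by 5 hours 32 minutes

Flight 1 in UTC: 04:25 − 12:00 = 16:25 on Jul 11.
+2 hours 50 minutes → arrive 19:15 UTC on Jul 11.
Flight 2 in UTC: 00:18 − 12:45 = 11:33 on Jul 11.
+2 hours 10 minutes → arrive 13:43 UTC on Jul 11.
Flight 2 lands earlier by 5 hours 32 minutes.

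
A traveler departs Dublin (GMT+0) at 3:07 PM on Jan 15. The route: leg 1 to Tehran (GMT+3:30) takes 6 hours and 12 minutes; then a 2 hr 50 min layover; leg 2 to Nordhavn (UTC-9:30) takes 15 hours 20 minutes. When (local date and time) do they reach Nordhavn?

5:59 AM on January 16

Dublin is at UTC+0, so departure is already 3:07 PM UTC on Jan 15.
Add 6 hours 12 minutes leg 1 → 9:19 PM UTC.
Add 2 hours 50 minutes layover in Tehran → 12:09 AM UTC (Jan 16).
Add 15 hours and 20 minutes leg 2 → 3:29 PM UTC.
Nordhavn is UTC−9:30, so local arrival = 3:29 PM − 9:30 = 5:59 AM on Jan 16.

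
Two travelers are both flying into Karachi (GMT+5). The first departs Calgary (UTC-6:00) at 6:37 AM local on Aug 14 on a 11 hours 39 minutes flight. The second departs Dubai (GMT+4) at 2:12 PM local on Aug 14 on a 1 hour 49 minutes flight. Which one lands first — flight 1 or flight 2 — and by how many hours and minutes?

Flight 1 in UTC: 6:37 AM + 6:00 = 12:37 PM on Aug 14.
+11 hours and 39 minutes → arrive 12:16 AM UTC on Aug 15.
Flight 2 in UTC: 2:12 PM − 4:00 = 10:12 AM on Aug 14.
+1 hour 49 minutes → arrive 12:01 PM UTC on Aug 14.
Flight 2 lands earlier by 12 hours 15 minutes.

the second, by 12 hours 15 minutes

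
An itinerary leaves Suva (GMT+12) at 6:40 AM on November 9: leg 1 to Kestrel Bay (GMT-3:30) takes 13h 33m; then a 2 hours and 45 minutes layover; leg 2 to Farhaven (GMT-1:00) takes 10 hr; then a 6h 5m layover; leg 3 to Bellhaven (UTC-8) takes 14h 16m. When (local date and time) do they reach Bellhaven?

9:19 AM on November 10

Convert departure to UTC: 6:40 AM − 12:00 = 6:40 PM UTC on Nov 8.
Add 13 hours and 33 minutes leg 1 → 8:13 AM UTC (Nov 9).
Add 2 hours 45 minutes layover in Kestrel Bay → 10:58 AM UTC.
Add 10 hours leg 2 → 8:58 PM UTC.
Add 6 hours and 5 minutes layover in Farhaven → 3:03 AM UTC (Nov 10).
Add 14 hours 16 minutes leg 3 → 5:19 PM UTC.
Bellhaven is UTC−8:00, so local arrival = 5:19 PM − 8:00 = 9:19 AM on Nov 10.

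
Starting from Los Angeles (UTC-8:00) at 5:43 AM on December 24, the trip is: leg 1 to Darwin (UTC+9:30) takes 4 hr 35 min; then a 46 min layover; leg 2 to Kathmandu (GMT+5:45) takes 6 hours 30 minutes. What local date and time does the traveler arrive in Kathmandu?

7:19 AM on Dec 25

Convert departure to UTC: 5:43 AM + 8:00 = 1:43 PM UTC on Dec 24.
Add 4 hours and 35 minutes leg 1 → 6:18 PM UTC.
Add 46 minutes layover in Darwin → 7:04 PM UTC.
Add 6 hours 30 minutes leg 2 → 1:34 AM UTC (Dec 25).
Kathmandu is UTC+5:45, so local arrival = 1:34 AM + 5:45 = 7:19 AM on Dec 25.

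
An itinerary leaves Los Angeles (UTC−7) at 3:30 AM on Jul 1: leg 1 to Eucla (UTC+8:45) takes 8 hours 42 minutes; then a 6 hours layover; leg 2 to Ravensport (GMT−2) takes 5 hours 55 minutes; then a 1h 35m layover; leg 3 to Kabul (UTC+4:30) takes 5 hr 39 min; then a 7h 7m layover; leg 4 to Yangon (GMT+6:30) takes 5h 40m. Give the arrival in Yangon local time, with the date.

9:38 AM on Jul 3

Convert departure to UTC: 3:30 AM + 7:00 = 10:30 AM UTC on Jul 1.
Add 8 hours and 42 minutes leg 1 → 7:12 PM UTC.
Add 6 hours layover in Eucla → 1:12 AM UTC (Jul 2).
Add 5 hours and 55 minutes leg 2 → 7:07 AM UTC.
Add 1 hour 35 minutes layover in Ravensport → 8:42 AM UTC.
Add 5 hours and 39 minutes leg 3 → 2:21 PM UTC.
Add 7 hours and 7 minutes layover in Kabul → 9:28 PM UTC.
Add 5 hours 40 minutes leg 4 → 3:08 AM UTC (Jul 3).
Yangon is UTC+6:30, so local arrival = 3:08 AM + 6:30 = 9:38 AM on Jul 3.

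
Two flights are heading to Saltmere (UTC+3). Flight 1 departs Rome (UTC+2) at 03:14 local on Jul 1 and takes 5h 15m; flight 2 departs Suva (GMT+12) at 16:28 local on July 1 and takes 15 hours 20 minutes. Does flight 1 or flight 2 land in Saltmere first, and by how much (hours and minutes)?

the first, by 13 hours 19 minutes

Flight 1 in UTC: 03:14 − 2:00 = 01:14 on Jul 1.
+5 hours 15 minutes → arrive 06:29 UTC on Jul 1.
Flight 2 in UTC: 16:28 − 12:00 = 04:28 on Jul 1.
+15 hours and 20 minutes → arrive 19:48 UTC on Jul 1.
Flight 1 lands earlier by 13 hours 19 minutes.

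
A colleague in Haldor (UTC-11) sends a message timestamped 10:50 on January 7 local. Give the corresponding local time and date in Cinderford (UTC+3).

00:50 on January 8

In UTC: 10:50 + 11:00 = 21:50 on Jan 7.
Cinderford is UTC+3:00: 21:50 + 3:00 = 00:50 on Jan 8.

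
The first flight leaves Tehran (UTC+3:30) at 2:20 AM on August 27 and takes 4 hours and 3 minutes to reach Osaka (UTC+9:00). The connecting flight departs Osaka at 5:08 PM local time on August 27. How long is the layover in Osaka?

5 hours 15 minutes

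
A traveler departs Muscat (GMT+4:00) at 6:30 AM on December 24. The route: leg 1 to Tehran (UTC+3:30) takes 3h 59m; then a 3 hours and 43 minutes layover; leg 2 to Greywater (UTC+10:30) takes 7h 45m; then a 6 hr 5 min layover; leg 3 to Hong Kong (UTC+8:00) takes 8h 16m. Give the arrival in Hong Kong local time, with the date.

Convert departure to UTC: 6:30 AM − 4:00 = 2:30 AM UTC on Dec 24.
Add 3 hours 59 minutes leg 1 → 6:29 AM UTC.
Add 3 hours 43 minutes layover in Tehran → 10:12 AM UTC.
Add 7 hours 45 minutes leg 2 → 5:57 PM UTC.
Add 6 hours and 5 minutes layover in Greywater → 12:02 AM UTC (Dec 25).
Add 8 hours and 16 minutes leg 3 → 8:18 AM UTC.
Hong Kong is UTC+8:00, so local arrival = 8:18 AM + 8:00 = 4:18 PM on Dec 25.

4:18 PM on Dec 25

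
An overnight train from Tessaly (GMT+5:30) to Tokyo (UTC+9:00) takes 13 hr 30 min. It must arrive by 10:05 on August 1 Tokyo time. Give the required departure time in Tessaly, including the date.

17:05 on Jul 31

Target arrival in UTC: 10:05 − 9:00 = 01:05 on Aug 1.
Subtract 13 hours and 30 minutes → departure 11:35 UTC on Jul 31.
Tessaly is UTC+5:30: 11:35 + 5:30 = 17:05 on Jul 31.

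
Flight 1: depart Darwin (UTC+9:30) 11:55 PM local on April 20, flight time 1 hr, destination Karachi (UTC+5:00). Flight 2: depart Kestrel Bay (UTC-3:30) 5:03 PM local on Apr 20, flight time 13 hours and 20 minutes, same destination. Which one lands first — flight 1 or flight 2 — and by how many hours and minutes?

Flight 1 in UTC: 11:55 PM − 9:30 = 2:25 PM on Apr 20.
+1 hour → arrive 3:25 PM UTC on Apr 20.
Flight 2 in UTC: 5:03 PM + 3:30 = 8:33 PM on Apr 20.
+13 hours and 20 minutes → arrive 9:53 AM UTC on Apr 21.
Flight 1 lands earlier by 18 hours 28 minutes.

the first, by 18 hours 28 minutes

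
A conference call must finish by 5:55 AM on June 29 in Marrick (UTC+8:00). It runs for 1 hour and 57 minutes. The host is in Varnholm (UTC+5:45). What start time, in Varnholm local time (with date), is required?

Target end time in UTC: 5:55 AM − 8:00 = 9:55 PM on Jun 28.
Subtract 1 hour 57 minutes → start 7:58 PM UTC on Jun 28.
Varnholm is UTC+5:45: 7:58 PM + 5:45 = 1:43 AM on Jun 29.

1:43 AM on Jun 29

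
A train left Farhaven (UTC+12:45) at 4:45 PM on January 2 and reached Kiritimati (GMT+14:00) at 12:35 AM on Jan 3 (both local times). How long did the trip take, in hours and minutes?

6 hours 35 minutes

Departure in UTC: 4:45 PM − 12:45 = 4:00 AM on Jan 2.
Arrival in UTC: 12:35 AM − 14:00 = 10:35 AM on Jan 2.
Elapsed = 10:35 AM − 4:00 AM = 6 hours 35 minutes.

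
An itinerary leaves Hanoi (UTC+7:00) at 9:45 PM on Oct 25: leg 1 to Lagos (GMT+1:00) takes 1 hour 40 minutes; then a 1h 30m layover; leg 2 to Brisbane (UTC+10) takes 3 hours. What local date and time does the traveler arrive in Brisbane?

6:55 AM on Oct 26

Convert departure to UTC: 9:45 PM − 7:00 = 2:45 PM UTC on Oct 25.
Add 1 hour and 40 minutes leg 1 → 4:25 PM UTC.
Add 1 hour 30 minutes layover in Lagos → 5:55 PM UTC.
Add 3 hours leg 2 → 8:55 PM UTC.
Brisbane is UTC+10:00, so local arrival = 8:55 PM + 10:00 = 6:55 AM on Oct 26.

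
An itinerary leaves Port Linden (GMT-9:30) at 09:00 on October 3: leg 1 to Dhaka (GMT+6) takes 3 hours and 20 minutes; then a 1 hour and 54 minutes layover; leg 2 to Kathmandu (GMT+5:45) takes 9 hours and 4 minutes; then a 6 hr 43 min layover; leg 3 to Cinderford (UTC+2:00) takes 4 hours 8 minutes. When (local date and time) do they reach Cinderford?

21:39 on October 4

Convert departure to UTC: 09:00 + 9:30 = 18:30 UTC on Oct 3.
Add 3 hours and 20 minutes leg 1 → 21:50 UTC.
Add 1 hour and 54 minutes layover in Dhaka → 23:44 UTC.
Add 9 hours 4 minutes leg 2 → 08:48 UTC (Oct 4).
Add 6 hours 43 minutes layover in Kathmandu → 15:31 UTC.
Add 4 hours and 8 minutes leg 3 → 19:39 UTC.
Cinderford is UTC+2:00, so local arrival = 19:39 + 2:00 = 21:39 on Oct 4.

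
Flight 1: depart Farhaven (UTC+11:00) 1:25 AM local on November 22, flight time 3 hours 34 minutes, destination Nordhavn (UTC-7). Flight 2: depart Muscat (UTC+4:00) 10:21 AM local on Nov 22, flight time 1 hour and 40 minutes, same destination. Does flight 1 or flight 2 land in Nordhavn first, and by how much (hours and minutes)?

Flight 1 in UTC: 1:25 AM − 11:00 = 2:25 PM on Nov 21.
+3 hours 34 minutes → arrive 5:59 PM UTC on Nov 21.
Flight 2 in UTC: 10:21 AM − 4:00 = 6:21 AM on Nov 22.
+1 hour 40 minutes → arrive 8:01 AM UTC on Nov 22.
Flight 1 lands earlier by 14 hours 2 minutes.

the first, by 14 hours 2 minutes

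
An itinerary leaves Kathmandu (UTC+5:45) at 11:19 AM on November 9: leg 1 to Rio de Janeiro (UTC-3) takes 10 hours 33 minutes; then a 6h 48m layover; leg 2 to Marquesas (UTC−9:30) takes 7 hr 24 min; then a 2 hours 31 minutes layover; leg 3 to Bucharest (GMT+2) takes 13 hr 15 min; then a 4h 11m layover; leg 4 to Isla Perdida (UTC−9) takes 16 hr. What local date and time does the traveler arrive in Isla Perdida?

9:16 AM on November 11

Convert departure to UTC: 11:19 AM − 5:45 = 5:34 AM UTC on Nov 9.
Add 10 hours and 33 minutes leg 1 → 4:07 PM UTC.
Add 6 hours and 48 minutes layover in Rio de Janeiro → 10:55 PM UTC.
Add 7 hours 24 minutes leg 2 → 6:19 AM UTC (Nov 10).
Add 2 hours 31 minutes layover in Marquesas → 8:50 AM UTC.
Add 13 hours and 15 minutes leg 3 → 10:05 PM UTC.
Add 4 hours and 11 minutes layover in Bucharest → 2:16 AM UTC (Nov 11).
Add 16 hours leg 4 → 6:16 PM UTC.
Isla Perdida is UTC−9:00, so local arrival = 6:16 PM − 9:00 = 9:16 AM on Nov 11.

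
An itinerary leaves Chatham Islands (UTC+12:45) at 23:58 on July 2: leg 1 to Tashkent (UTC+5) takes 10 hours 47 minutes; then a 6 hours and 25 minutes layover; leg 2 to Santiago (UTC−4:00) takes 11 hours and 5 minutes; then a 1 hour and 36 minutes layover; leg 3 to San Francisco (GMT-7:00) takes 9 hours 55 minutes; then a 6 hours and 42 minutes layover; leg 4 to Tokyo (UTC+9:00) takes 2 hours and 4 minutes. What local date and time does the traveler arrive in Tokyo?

20:47 on July 4

Convert departure to UTC: 23:58 − 12:45 = 11:13 UTC on Jul 2.
Add 10 hours and 47 minutes leg 1 → 22:00 UTC.
Add 6 hours and 25 minutes layover in Tashkent → 04:25 UTC (Jul 3).
Add 11 hours and 5 minutes leg 2 → 15:30 UTC.
Add 1 hour and 36 minutes layover in Santiago → 17:06 UTC.
Add 9 hours 55 minutes leg 3 → 03:01 UTC (Jul 4).
Add 6 hours and 42 minutes layover in San Francisco → 09:43 UTC.
Add 2 hours 4 minutes leg 4 → 11:47 UTC.
Tokyo is UTC+9:00, so local arrival = 11:47 + 9:00 = 20:47 on Jul 4.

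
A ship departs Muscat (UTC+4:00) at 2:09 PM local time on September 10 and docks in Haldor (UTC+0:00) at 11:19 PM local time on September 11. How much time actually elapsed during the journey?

Departure in UTC: 2:09 PM − 4:00 = 10:09 AM on Sep 10.
Arrival is already UTC: 11:19 PM on Sep 11.
Elapsed = 11:19 PM − 10:09 AM (+1 day) = 37 hours 10 minutes.

37 hours 10 minutes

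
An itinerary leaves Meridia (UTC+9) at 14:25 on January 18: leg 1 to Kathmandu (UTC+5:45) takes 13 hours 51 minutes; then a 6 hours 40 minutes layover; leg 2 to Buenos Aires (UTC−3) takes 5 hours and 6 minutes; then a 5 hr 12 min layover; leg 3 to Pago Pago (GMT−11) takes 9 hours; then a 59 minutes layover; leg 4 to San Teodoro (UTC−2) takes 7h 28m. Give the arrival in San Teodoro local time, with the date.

03:41 on January 20

Convert departure to UTC: 14:25 − 9:00 = 05:25 UTC on Jan 18.
Add 13 hours 51 minutes leg 1 → 19:16 UTC.
Add 6 hours and 40 minutes layover in Kathmandu → 01:56 UTC (Jan 19).
Add 5 hours and 6 minutes leg 2 → 07:02 UTC.
Add 5 hours and 12 minutes layover in Buenos Aires → 12:14 UTC.
Add 9 hours leg 3 → 21:14 UTC.
Add 59 minutes layover in Pago Pago → 22:13 UTC.
Add 7 hours 28 minutes leg 4 → 05:41 UTC (Jan 20).
San Teodoro is UTC−2:00, so local arrival = 05:41 − 2:00 = 03:41 on Jan 20.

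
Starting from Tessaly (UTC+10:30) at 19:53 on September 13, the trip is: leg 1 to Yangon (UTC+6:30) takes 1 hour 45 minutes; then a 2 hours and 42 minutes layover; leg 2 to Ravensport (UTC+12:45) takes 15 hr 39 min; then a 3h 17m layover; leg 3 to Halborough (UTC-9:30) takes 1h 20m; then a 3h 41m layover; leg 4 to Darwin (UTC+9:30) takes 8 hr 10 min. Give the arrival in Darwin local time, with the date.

Convert departure to UTC: 19:53 − 10:30 = 09:23 UTC on Sep 13.
Add 1 hour and 45 minutes leg 1 → 11:08 UTC.
Add 2 hours and 42 minutes layover in Yangon → 13:50 UTC.
Add 15 hours and 39 minutes leg 2 → 05:29 UTC (Sep 14).
Add 3 hours and 17 minutes layover in Ravensport → 08:46 UTC.
Add 1 hour 20 minutes leg 3 → 10:06 UTC.
Add 3 hours and 41 minutes layover in Halborough → 13:47 UTC.
Add 8 hours and 10 minutes leg 4 → 21:57 UTC.
Darwin is UTC+9:30, so local arrival = 21:57 + 9:30 = 07:27 on Sep 15.

07:27 on September 15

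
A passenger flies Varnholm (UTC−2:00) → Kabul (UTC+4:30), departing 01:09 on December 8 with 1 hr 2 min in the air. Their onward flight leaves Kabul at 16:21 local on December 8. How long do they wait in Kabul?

Convert departure to UTC: 01:09 + 2:00 = 03:09 UTC on Dec 8.
Add 1 hour and 2 minutes flight time → 04:11 UTC.
Kabul is UTC+4:30, so local arrival = 04:11 + 4:30 = 08:41 on Dec 8.
Layover = 16:21 − 08:41 = 7 hours 40 minutes.

7 hours 40 minutes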